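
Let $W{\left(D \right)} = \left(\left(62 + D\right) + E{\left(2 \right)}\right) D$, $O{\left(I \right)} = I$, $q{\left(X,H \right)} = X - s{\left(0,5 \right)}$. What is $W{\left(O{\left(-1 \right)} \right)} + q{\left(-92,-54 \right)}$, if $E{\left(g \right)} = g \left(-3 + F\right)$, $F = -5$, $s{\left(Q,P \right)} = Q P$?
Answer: $-137$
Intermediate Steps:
$s{\left(Q,P \right)} = P Q$
$q{\left(X,H \right)} = X$ ($q{\left(X,H \right)} = X - 5 \cdot 0 = X - 0 = X + 0 = X$)
$E{\left(g \right)} = - 8 g$ ($E{\left(g \right)} = g \left(-3 - 5\right) = g \left(-8\right) = - 8 g$)
$W{\left(D \right)} = D \left(46 + D\right)$ ($W{\left(D \right)} = \left(\left(62 + D\right) - 16\right) D = \left(46 + D\right) D = D \left(46 + D\right)$)
$W{\left(O{\left(-1 \right)} \right)} + q{\left(-92,-54 \right)} = - (46 - 1) - 92 = \left(-1\right) 45 - 92 = -45 - 92 = -137$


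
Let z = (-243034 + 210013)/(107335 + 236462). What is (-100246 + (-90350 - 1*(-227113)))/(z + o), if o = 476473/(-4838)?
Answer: -20246118922354/54656581193 ≈ -370.42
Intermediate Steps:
o = -476473/4838 (o = 476473*(-1/4838) = -476473/4838 ≈ -98.485)
z = -11007/114599 (z = -33021/343797 = -33021*1/343797 = -11007/114599 ≈ -0.096048)
(-100246 + (-90350 - 1*(-227113)))/(z + o) = (-100246 + (-90350 - 1*(-227113)))/(-11007/114599 - 476473/4838) = (-100246 + (-90350 + 227113))/(-54656581193/554429962) = (-100246 + 136763)*(-554429962/54656581193) = 36517*(-554429962/54656581193) = -20246118922354/54656581193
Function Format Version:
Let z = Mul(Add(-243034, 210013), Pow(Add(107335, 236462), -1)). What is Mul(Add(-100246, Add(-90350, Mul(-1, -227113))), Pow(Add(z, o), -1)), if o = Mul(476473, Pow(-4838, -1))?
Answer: Rational(-20246118922354, 54656581193) ≈ -370.42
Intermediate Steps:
o = Rational(-476473, 4838) (o = Mul(476473, Rational(-1, 4838)) = Rational(-476473, 4838) ≈ -98.485)
z = Rational(-11007, 114599) (z = Mul(-33021, Pow(343797, -1)) = Mul(-33021, Rational(1, 343797)) = Rational(-11007, 114599) ≈ -0.096048)
Mul(Add(-100246, Add(-90350, Mul(-1, -227113))), Pow(Add(z, o), -1)) = Mul(Add(-100246, Add(-90350, Mul(-1, -227113))), Pow(Add(Rational(-11007, 114599), Rational(-476473, 4838)), -1)) = Mul(Add(-100246, Add(-90350, 227113)), Pow(Rational(-54656581193, 554429962), -1)) = Mul(Add(-100246, 136763), Rational(-554429962, 54656581193)) = Mul(36517, Rational(-554429962, 54656581193)) = Rational(-20246118922354, 54656581193)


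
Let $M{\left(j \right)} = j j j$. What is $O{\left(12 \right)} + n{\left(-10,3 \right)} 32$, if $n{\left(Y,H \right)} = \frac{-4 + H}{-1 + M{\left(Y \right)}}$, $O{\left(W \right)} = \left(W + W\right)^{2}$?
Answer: $\frac{576608}{1001} \approx 576.03$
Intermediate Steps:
$M{\left(j \right)} = j^{3}$ ($M{\left(j \right)} = j^{2} j = j^{3}$)
$O{\left(W \right)} = 4 W^{2}$ ($O{\left(W \right)} = \left(2 W\right)^{2} = 4 W^{2}$)
$n{\left(Y,H \right)} = \frac{-4 + H}{-1 + Y^{3}}$
$O{\left(12 \right)} + n{\left(-10,3 \right)} 32 = 4 \cdot 12^{2} + \frac{-4 + 3}{-1 + \left(-10\right)^{3}} \cdot 32 = 4 \cdot 144 + \frac{1}{-1 - 1000} \left(-1\right) 32 = 576 + \frac{1}{-1001} \left(-1\right) 32 = 576 + \left(- \frac{1}{1001}\right) \left(-1\right) 32 = 576 + \frac{1}{1001} \cdot 32 = 576 + \frac{32}{1001} = \frac{576608}{1001}$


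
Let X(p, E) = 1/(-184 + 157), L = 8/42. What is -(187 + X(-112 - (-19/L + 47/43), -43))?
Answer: -5048/27 ≈ -186.96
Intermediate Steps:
L = 4/21 (L = 8*(1/42) = 4/21 ≈ 0.19048)
X(p, E) = -1/27 (X(p, E) = 1/(-27) = -1/27)
-(187 + X(-112 - (-19/L + 47/43), -43)) = -(187 - 1/27) = -1*5048/27 = -5048/27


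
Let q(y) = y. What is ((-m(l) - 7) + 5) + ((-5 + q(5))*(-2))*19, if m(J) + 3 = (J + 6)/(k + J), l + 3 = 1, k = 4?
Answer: -1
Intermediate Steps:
l = -2 (l = -3 + 1 = -2)
m(J) = -3 + (6 + J)/(4 + J) (m(J) = -3 + (J + 6)/(4 + J) = -3 + (6 + J)/(4 + J))
((-m(l) - 7) + 5) + ((-5 + q(5))*(-2))*19 = ((-2*(-3 - 1*(-2))/(4 - 2) - 7) + 5) + ((-5 + 5)*(-2))*19 = ((-2*(-3 + 2)/2 - 7) + 5) + (0*(-2))*19 = ((-2*(-1)/2 - 7) + 5) + 0*19 = ((-1*(-1) - 7) + 5) + 0 = ((1 - 7) + 5) + 0 = (-6 + 5) + 0 = -1 + 0 = -1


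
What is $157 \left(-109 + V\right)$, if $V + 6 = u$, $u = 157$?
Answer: $6594$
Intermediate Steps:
$V = 151$ ($V = -6 + 157 = 151$)
$157 \left(-109 + V\right) = 157 \left(-109 + 151\right) = 157 \cdot 42 = 6594$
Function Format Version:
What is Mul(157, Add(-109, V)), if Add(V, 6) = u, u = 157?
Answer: 6594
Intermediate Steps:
V = 151 (V = Add(-6, 157) = 151)
Mul(157, Add(-109, V)) = Mul(157, Add(-109, 151)) = Mul(157, 42) = 6594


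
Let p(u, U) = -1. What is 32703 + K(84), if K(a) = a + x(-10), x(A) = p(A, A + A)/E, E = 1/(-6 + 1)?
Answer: 32792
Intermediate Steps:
E = -1/5 (E = 1/(-5) = -1/5 ≈ -0.20000)
x(A) = 5 (x(A) = -1/(-1/5) = -1*(-5) = 5)
K(a) = 5 + a (K(a) = a + 5 = 5 + a)
32703 + K(84) = 32703 + (5 + 84) = 32703 + 89 = 32792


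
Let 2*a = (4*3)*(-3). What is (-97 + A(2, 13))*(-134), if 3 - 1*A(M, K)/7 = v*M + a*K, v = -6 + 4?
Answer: -213060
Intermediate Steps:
a = -18 (a = ((4*3)*(-3))/2 = (12*(-3))/2 = (½)*(-36) = -18)
v = -2
A(M, K) = 21 + 14*M + 126*K (A(M, K) = 21 - 7*(-2*M - 18*K) = 21 - 7*(-18*K - 2*M) = 21 + (14*M + 126*K) = 21 + 14*M + 126*K)
(-97 + A(2, 13))*(-134) = (-97 + (21 + 14*2 + 126*13))*(-134) = (-97 + (21 + 28 + 1638))*(-134) = (-97 + 1687)*(-134) = 1590*(-134) = -213060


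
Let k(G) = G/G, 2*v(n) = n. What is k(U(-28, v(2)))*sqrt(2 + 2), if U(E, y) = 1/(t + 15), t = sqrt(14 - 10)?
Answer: 2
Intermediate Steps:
v(n) = n/2
t = 2 (t = sqrt(4) = 2)
U(E, y) = 1/17 (U(E, y) = 1/(2 + 15) = 1/17)
k(G) = 1
k(U(-28, v(2)))*sqrt(2 + 2) = 1*sqrt(2 + 2) = 1*sqrt(4) = 1*2 = 2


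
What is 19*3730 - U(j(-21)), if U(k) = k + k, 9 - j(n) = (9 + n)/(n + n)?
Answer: 495968/7 ≈ 70853.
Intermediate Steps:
j(n) = 9 - (9 + n)/(2*n) (j(n) = 9 - (9 + n)/(n + n) = 9 - (9 + n)/(2*n))
U(k) = 2*k
19*3730 - U(j(-21)) = 19*3730 - 2*(1/2)*(-9 + 17*(-21))/(-21) = 70870 - 2*(1/2)*(-1/21)*(-9 - 357) = 70870 - 2*(1/2)*(-1/21)*(-366) = 70870 - 2*61/7 = 70870 - 1*122/7 = 70870 - 122/7 = 495968/7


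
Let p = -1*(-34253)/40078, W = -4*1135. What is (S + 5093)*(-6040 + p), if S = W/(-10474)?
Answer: -6456166663823637/209888486 ≈ -3.0760e+7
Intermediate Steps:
W = -4540
S = 2270/5237 (S = -4540/(-10474) = -4540*(-1/10474) = 2270/5237 ≈ 0.43345)
p = 34253/40078 (p = 34253*(1/40078) = 34253/40078 ≈ 0.85466)
(S + 5093)*(-6040 + p) = (2270/5237 + 5093)*(-6040 + 34253/40078) = (26674311/5237)*(-242036867/40078) = -6456166663823637/209888486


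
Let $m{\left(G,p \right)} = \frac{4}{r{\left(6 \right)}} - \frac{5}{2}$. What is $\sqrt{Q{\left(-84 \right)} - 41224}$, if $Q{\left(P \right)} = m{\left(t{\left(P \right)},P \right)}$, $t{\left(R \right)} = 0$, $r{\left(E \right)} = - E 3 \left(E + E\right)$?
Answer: $\frac{2 i \sqrt{834837}}{9} \approx 203.04 i$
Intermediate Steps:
$r{\left(E \right)} = - 6 E^{2}$ ($r{\left(E \right)} = - E 3 \cdot 2 E = - E 6 E = - 6 E^{2}$)
$m{\left(G,p \right)} = - \frac{68}{27}$ ($m{\left(G,p \right)} = \frac{4}{\left(-6\right) 6^{2}} - \frac{5}{2} = \frac{4}{\left(-6\right) 36} - \frac{5}{2} = \frac{4}{-216} - \frac{5}{2} = 4 \left(- \frac{1}{216}\right) - \frac{5}{2} = - \frac{1}{54} - \frac{5}{2} = - \frac{68}{27}$)
$Q{\left(P \right)} = - \frac{68}{27}$
$\sqrt{Q{\left(-84 \right)} - 41224} = \sqrt{- \frac{68}{27} - 41224} = \sqrt{- \frac{1113116}{27}} = \frac{2 i \sqrt{834837}}{9}$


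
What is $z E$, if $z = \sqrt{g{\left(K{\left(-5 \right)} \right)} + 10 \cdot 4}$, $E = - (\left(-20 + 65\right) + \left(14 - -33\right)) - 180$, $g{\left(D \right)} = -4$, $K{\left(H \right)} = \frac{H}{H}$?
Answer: $-1632$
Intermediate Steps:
$K{\left(H \right)} = 1$
$E = -272$ ($E = - (45 + \left(14 + 33\right)) - 180 = - (45 + 47) - 180 = \left(-1\right) 92 - 180 = -92 - 180 = -272$)
$z = 6$ ($z = \sqrt{-4 + 10 \cdot 4} = \sqrt{-4 + 40} = \sqrt{36} = 6$)
$z E = 6 \left(-272\right) = -1632$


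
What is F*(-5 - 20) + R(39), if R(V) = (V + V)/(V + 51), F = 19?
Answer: -7112/15 ≈ -474.13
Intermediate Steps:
R(V) = 2*V/(51 + V) (R(V) = (2*V)/(51 + V) = 2*V/(51 + V))
F*(-5 - 20) + R(39) = 19*(-5 - 20) + 2*39/(51 + 39) = 19*(-25) + 2*39/90 = -475 + 2*39*(1/90) = -475 + 13/15 = -7112/15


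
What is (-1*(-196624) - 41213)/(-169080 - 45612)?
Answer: -155411/214692 ≈ -0.72388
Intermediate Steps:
(-1*(-196624) - 41213)/(-169080 - 45612) = (196624 - 41213)/(-214692) = 155411*(-1/214692) = -155411/214692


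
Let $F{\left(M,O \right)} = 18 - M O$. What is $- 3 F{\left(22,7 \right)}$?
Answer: $408$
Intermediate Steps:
$F{\left(M,O \right)} = 18 - M O$
$- 3 F{\left(22,7 \right)} = - 3 \left(18 - 22 \cdot 7\right) = - 3 \left(18 - 154\right) = \left(-3\right) \left(-136\right) = 408$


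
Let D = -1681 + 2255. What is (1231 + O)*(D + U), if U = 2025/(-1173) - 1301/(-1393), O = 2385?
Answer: 1128933200448/544663 ≈ 2.0727e+6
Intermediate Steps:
U = -431584/544663 (U = 2025*(-1/1173) - 1301*(-1/1393) = -675/391 + 1301/1393 = -431584/544663 ≈ -0.79239)
D = 574
(1231 + O)*(D + U) = (1231 + 2385)*(574 - 431584/544663) = 3616*(312204978/544663) = 1128933200448/544663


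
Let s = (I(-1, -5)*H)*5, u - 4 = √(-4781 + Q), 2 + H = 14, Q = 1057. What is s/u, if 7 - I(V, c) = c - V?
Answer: 12/17 - 42*I*√19/17 ≈ 0.70588 - 10.769*I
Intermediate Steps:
H = 12 (H = -2 + 14 = 12)
u = 4 + 14*I*√19 (u = 4 + √(-4781 + 1057) = 4 + √(-3724) = 4 + 14*I*√19 ≈ 4.0 + 61.025*I)
I(V, c) = 7 + V - c (I(V, c) = 7 - (c - V) = 7 + (V - c) = 7 + V - c)
s = 660 (s = ((7 - 1 - 1*(-5))*12)*5 = ((7 - 1 + 5)*12)*5 = (11*12)*5 = 132*5 = 660)
s/u = 660/(4 + 14*I*√19)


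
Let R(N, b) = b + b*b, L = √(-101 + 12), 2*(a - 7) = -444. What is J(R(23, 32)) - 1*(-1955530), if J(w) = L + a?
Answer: 1955315 + I*√89 ≈ 1.9553e+6 + 9.434*I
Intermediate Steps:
a = -215 (a = 7 + (½)*(-444) = 7 - 222 = -215)
L = I*√89 (L = √(-89) = I*√89 ≈ 9.434*I)
R(N, b) = b + b²
J(w) = -215 + I*√89 (J(w) = I*√89 - 215 = -215 + I*√89)
J(R(23, 32)) - 1*(-1955530) = (-215 + I*√89) - 1*(-1955530) = (-215 + I*√89) + 1955530 = 1955315 + I*√89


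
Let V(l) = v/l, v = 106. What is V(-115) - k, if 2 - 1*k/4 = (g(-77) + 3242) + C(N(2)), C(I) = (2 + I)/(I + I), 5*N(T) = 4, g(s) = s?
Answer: 1455679/115 ≈ 12658.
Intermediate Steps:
N(T) = ⅘ (N(T) = (⅕)*4 = ⅘)
V(l) = 106/l
C(I) = (2 + I)/(2*I) (C(I) = (2 + I)/((2*I)) = (2 + I)*(1/(2*I)) = (2 + I)/(2*I))
k = -12659 (k = 8 - 4*((-77 + 3242) + (2 + ⅘)/(2*(⅘))) = 8 - 4*(3165 + (½)*(5/4)*(14/5)) = 8 - 4*(3165 + 7/4) = 8 - 4*12667/4 = 8 - 12667 = -12659)
V(-115) - k = 106/(-115) - 1*(-12659) = 106*(-1/115) + 12659 = -106/115 + 12659 = 1455679/115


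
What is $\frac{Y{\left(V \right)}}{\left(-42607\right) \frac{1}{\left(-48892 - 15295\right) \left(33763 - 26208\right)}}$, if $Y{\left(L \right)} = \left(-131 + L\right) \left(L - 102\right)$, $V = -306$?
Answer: $\frac{86461575834360}{42607} \approx 2.0293 \cdot 10^{9}$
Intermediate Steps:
$Y{\left(L \right)} = \left(-131 + L\right) \left(-102 + L\right)$
$\frac{Y{\left(V \right)}}{\left(-42607\right) \frac{1}{\left(-48892 - 15295\right) \left(33763 - 26208\right)}} = \frac{13362 + \left(-306\right)^{2} - -71298}{\left(-42607\right) \frac{1}{\left(-48892 - 15295\right) \left(33763 - 26208\right)}} = \frac{13362 + 93636 + 71298}{\left(-42607\right) \frac{1}{\left(-48892 + \left(-23115 + 7820\right)\right) 7555}} = \frac{178296}{\left(-42607\right) \frac{1}{\left(-48892 - 15295\right) 7555}} = \frac{178296}{\left(-42607\right) \frac{1}{\left(-64187\right) 7555}} = \frac{178296}{\left(-42607\right) \frac{1}{-484932785}} = \frac{178296}{\left(-42607\right) \left(- \frac{1}{484932785}\right)} = \frac{178296}{\frac{42607}{484932785}} = 178296 \cdot \frac{484932785}{42607} = \frac{86461575834360}{42607}$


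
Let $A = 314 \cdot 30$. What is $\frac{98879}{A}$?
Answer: $\frac{98879}{9420} \approx 10.497$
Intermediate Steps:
$A = 9420$
$\frac{98879}{A} = \frac{98879}{9420}$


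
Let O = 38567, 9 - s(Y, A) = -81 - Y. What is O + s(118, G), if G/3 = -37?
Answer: 38775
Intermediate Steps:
G = -111 (G = 3*(-37) = -111)
s(Y, A) = 90 + Y (s(Y, A) = 9 - (-81 - Y) = 9 + (81 + Y) = 90 + Y)
O + s(118, G) = 38567 + (90 + 118) = 38567 + 208 = 38775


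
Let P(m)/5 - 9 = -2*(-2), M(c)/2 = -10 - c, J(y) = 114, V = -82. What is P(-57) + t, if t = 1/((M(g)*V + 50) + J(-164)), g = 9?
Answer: 213201/3280 ≈ 65.000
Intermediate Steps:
M(c) = -20 - 2*c (M(c) = 2*(-10 - c) = -20 - 2*c)
P(m) = 65 (P(m) = 45 + 5*(-2*(-2)) = 45 + 5*4 = 45 + 20 = 65)
t = 1/3280 (t = 1/(((-20 - 2*9)*(-82) + 50) + 114) = 1/(((-20 - 18)*(-82) + 50) + 114) = 1/((-38*(-82) + 50) + 114) = 1/((3116 + 50) + 114) = 1/(3166 + 114) = 1/3280 ≈ 0.00030488)
P(-57) + t = 65 + 1/3280 = 213201/3280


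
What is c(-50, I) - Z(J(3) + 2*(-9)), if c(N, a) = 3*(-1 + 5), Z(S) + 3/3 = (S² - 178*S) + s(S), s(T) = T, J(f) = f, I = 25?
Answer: -2867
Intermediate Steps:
Z(S) = -1 + S² - 177*S (Z(S) = -1 + ((S² - 178*S) + S) = -1 + (S² - 177*S) = -1 + S² - 177*S)
c(N, a) = 12 (c(N, a) = 3*4 = 12)
c(-50, I) - Z(J(3) + 2*(-9)) = 12 - (-1 + (3 + 2*(-9))² - 177*(3 + 2*(-9))) = 12 - (-1 + (3 - 18)² - 177*(3 - 18)) = 12 - (-1 + (-15)² - 177*(-15)) = 12 - (-1 + 225 + 2655) = 12 - 1*2879 = 12 - 2879 = -2867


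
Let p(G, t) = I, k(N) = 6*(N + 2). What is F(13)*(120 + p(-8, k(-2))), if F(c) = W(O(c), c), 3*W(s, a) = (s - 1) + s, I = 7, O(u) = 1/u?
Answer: -1397/39 ≈ -35.820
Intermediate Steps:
O(u) = 1/u
k(N) = 12 + 6*N (k(N) = 6*(2 + N) = 12 + 6*N)
W(s, a) = -⅓ + 2*s/3 (W(s, a) = ((s - 1) + s)/3 = ((-1 + s) + s)/3 = (-1 + 2*s)/3 = -⅓ + 2*s/3)
p(G, t) = 7
F(c) = -⅓ + 2/(3*c)
F(13)*(120 + p(-8, k(-2))) = ((⅓)*(2 - 1*13)/13)*(120 + 7) = ((⅓)*(1/13)*(2 - 13))*127 = ((⅓)*(1/13)*(-11))*127 = -11/39*127 = -1397/39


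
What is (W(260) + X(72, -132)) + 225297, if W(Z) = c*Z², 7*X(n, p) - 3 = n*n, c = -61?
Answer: -3897562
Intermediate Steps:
X(n, p) = 3/7 + n²/7 (X(n, p) = 3/7 + (n*n)/7 = 3/7 + n²/7)
W(Z) = -61*Z²
(W(260) + X(72, -132)) + 225297 = (-61*260² + (3/7 + (⅐)*72²)) + 225297 = (-61*67600 + (3/7 + (⅐)*5184)) + 225297 = (-4123600 + (3/7 + 5184/7)) + 225297 = (-4123600 + 741) + 225297 = -4122859 + 225297 = -3897562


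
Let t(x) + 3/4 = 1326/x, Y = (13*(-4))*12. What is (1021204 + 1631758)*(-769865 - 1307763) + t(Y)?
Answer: -44094945073111/8 ≈ -5.5119e+12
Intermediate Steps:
Y = -624 (Y = -52*12 = -624)
t(x) = -3/4 + 1326/x
(1021204 + 1631758)*(-769865 - 1307763) + t(Y) = (1021204 + 1631758)*(-769865 - 1307763) + (-3/4 + 1326/(-624)) = 2652962*(-2077628) + (-3/4 + 1326*(-1/624)) = -5511868134136 + (-3/4 - 17/8) = -5511868134136 - 23/8 = -44094945073111/8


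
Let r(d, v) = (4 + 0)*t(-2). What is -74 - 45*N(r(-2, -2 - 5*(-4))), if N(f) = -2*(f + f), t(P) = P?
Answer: -1514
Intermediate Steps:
r(d, v) = -8 (r(d, v) = (4 + 0)*(-2) = 4*(-2) = -8)
N(f) = -4*f
-74 - 45*N(r(-2, -2 - 5*(-4))) = -74 - (-180)*(-8) = -74 - 45*32 = -74 - 1440 = -1514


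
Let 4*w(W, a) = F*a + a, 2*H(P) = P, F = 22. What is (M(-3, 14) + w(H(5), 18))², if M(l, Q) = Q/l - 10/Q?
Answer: 16982641/1764 ≈ 9627.3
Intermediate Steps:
H(P) = P/2
w(W, a) = 23*a/4 (w(W, a) = (22*a + a)/4 = (23*a)/4 = 23*a/4)
M(l, Q) = -10/Q + Q/l
(M(-3, 14) + w(H(5), 18))² = ((-10/14 + 14/(-3)) + (23/4)*18)² = ((-10*1/14 + 14*(-⅓)) + 207/2)² = ((-5/7 - 14/3) + 207/2)² = (-113/21 + 207/2)² = (4121/42)² = 16982641/1764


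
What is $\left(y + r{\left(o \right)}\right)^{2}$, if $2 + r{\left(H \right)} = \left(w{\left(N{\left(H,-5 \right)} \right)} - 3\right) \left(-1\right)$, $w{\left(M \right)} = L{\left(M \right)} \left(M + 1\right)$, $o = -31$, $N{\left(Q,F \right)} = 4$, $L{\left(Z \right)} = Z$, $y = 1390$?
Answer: $1879641$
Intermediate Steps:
$w{\left(M \right)} = M \left(1 + M\right)$ ($w{\left(M \right)} = M \left(M + 1\right) = M \left(1 + M\right)$)
$r{\left(H \right)} = -19$ ($r{\left(H \right)} = -2 + \left(4 \left(1 + 4\right) - 3\right) \left(-1\right) = -2 + \left(4 \cdot 5 - 3\right) \left(-1\right) = -2 + \left(20 - 3\right) \left(-1\right) = -2 + 17 \left(-1\right) = -2 - 17 = -19$)
$\left(y + r{\left(o \right)}\right)^{2} = \left(1390 - 19\right)^{2} = 1371^{2} = 1879641$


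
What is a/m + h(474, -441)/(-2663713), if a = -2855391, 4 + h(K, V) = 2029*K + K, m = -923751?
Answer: 2239031378189/820202515821 ≈ 2.7299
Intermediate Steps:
h(K, V) = -4 + 2030*K (h(K, V) = -4 + (2029*K + K) = -4 + 2030*K)
a/m + h(474, -441)/(-2663713) = -2855391/(-923751) + (-4 + 2030*474)/(-2663713) = -2855391*(-1/923751) + (-4 + 962220)*(-1/2663713) = 951797/307917 + 962216*(-1/2663713) = 951797/307917 - 962216/2663713 = 2239031378189/820202515821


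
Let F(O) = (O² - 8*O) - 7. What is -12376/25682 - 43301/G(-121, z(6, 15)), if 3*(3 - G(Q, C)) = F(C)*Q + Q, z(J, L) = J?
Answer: 551554217/9284043 ≈ 59.409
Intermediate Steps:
F(O) = -7 + O² - 8*O
G(Q, C) = 3 - Q/3 - Q*(-7 + C² - 8*C)/3 (G(Q, C) = 3 - ((-7 + C² - 8*C)*Q + Q)/3 = 3 - (Q*(-7 + C² - 8*C) + Q)/3 = 3 - (Q + Q*(-7 + C² - 8*C))/3 = 3 + (-Q/3 - Q*(-7 + C² - 8*C)/3) = 3 - Q/3 - Q*(-7 + C² - 8*C)/3)
-12376/25682 - 43301/G(-121, z(6, 15)) = -12376/25682 - 43301/(3 - ⅓*(-121) + (⅓)*(-121)*(7 - 1*6² + 8*6)) = -12376*1/25682 - 43301/(3 + 121/3 + (⅓)*(-121)*(7 - 1*36 + 48)) = -6188/12841 - 43301/(3 + 121/3 + (⅓)*(-121)*(7 - 36 + 48)) = -6188/12841 - 43301/(3 + 121/3 + (⅓)*(-121)*19) = -6188/12841 - 43301/(3 + 121/3 - 2299/3) = -6188/12841 - 43301/(-723) = -6188/12841 - 43301*(-1/723) = -6188/12841 + 43301/723 = 551554217/9284043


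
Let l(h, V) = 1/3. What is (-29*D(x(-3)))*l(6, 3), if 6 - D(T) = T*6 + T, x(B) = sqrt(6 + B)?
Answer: -58 + 203*sqrt(3)/3 ≈ 59.202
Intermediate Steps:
l(h, V) = 1/3
D(T) = 6 - 7*T (D(T) = 6 - (T*6 + T) = 6 - (6*T + T) = 6 - 7*T)
(-29*D(x(-3)))*l(6, 3) = -29*(6 - 7*sqrt(6 - 3))*(1/3) = -29*(6 - 7*sqrt(3))*(1/3) = (-174 + 203*sqrt(3))*(1/3) = -58 + 203*sqrt(3)/3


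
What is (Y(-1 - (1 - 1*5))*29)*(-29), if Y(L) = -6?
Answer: 5046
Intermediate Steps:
(Y(-1 - (1 - 1*5))*29)*(-29) = -6*29*(-29) = -174*(-29) = 5046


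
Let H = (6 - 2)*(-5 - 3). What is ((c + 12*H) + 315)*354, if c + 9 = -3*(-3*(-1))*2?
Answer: -33984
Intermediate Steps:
c = -27 (c = -9 - 3*(-3*(-1))*2 = -9 - 9*2 = -9 - 3*6 = -9 - 18 = -27)
H = -32 (H = 4*(-8) = -32)
((c + 12*H) + 315)*354 = ((-27 + 12*(-32)) + 315)*354 = ((-27 - 384) + 315)*354 = (-411 + 315)*354 = -96*354 = -33984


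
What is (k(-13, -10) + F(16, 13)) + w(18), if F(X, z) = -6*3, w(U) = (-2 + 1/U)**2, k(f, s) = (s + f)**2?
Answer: 166789/324 ≈ 514.78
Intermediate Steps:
k(f, s) = (f + s)**2
w(U) = (-2 + 1/U)**2
F(X, z) = -18
(k(-13, -10) + F(16, 13)) + w(18) = ((-13 - 10)**2 - 18) + (-1 + 2*18)**2/18**2 = ((-23)**2 - 18) + (-1 + 36)**2/324 = (529 - 18) + (1/324)*35**2 = 511 + (1/324)*1225 = 511 + 1225/324 = 166789/324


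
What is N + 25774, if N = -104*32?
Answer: 22446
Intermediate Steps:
N = -3328
N + 25774 = -3328 + 25774 = 22446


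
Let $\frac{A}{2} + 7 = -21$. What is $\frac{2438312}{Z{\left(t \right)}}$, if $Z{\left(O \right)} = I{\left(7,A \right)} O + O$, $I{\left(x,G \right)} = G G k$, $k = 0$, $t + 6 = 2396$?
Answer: $\frac{1219156}{1195} \approx 1020.2$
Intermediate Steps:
$A = -56$ ($A = -14 + 2 \left(-21\right) = -14 - 42 = -56$)
$t = 2390$ ($t = -6 + 2396 = 2390$)
$I{\left(x,G \right)} = 0$ ($I{\left(x,G \right)} = G G 0 = G^{2} \cdot 0 = 0$)
$Z{\left(O \right)} = O$ ($Z{\left(O \right)} = 0 O + O = 0 + O = O$)
$\frac{2438312}{Z{\left(t \right)}} = \frac{2438312}{2390} = 2438312 \cdot \frac{1}{2390} = \frac{1219156}{1195}$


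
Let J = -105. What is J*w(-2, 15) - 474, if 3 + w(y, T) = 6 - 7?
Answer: -54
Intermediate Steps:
w(y, T) = -4 (w(y, T) = -3 + (6 - 7) = -3 - 1 = -4)
J*w(-2, 15) - 474 = -105*(-4) - 474 = 420 - 474 = -54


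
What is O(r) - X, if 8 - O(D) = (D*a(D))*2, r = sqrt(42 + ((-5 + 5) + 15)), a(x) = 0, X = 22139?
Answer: -22131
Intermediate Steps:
r = sqrt(57) (r = sqrt(42 + (0 + 15)) = sqrt(42 + 15) = sqrt(57) ≈ 7.5498)
O(D) = 8 (O(D) = 8 - D*0*2 = 8 - 0*2 = 8 - 1*0 = 8 + 0 = 8)
O(r) - X = 8 - 1*22139 = 8 - 22139 = -22131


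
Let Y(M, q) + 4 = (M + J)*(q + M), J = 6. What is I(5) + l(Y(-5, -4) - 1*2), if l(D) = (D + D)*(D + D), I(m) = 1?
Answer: 901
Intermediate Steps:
Y(M, q) = -4 + (6 + M)*(M + q) (Y(M, q) = -4 + (M + 6)*(q + M) = -4 + (6 + M)*(M + q))
l(D) = 4*D² (l(D) = (2*D)*(2*D) = 4*D²)
I(5) + l(Y(-5, -4) - 1*2) = 1 + 4*((-4 + (-5)² + 6*(-5) + 6*(-4) - 5*(-4)) - 1*2)² = 1 + 4*((-4 + 25 - 30 - 24 + 20) - 2)² = 1 + 4*(-13 - 2)² = 1 + 4*(-15)² = 1 + 4*225 = 1 + 900 = 901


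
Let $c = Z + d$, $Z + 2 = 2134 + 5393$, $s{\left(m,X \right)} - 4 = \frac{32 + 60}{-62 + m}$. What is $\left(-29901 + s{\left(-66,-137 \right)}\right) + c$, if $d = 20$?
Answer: $- \frac{715287}{32} \approx -22353.0$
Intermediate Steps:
$s{\left(m,X \right)} = 4 + \frac{92}{-62 + m}$ ($s{\left(m,X \right)} = 4 + \frac{32 + 60}{-62 + m} = 4 + \frac{92}{-62 + m}$)
$Z = 7525$ ($Z = -2 + \left(2134 + 5393\right) = -2 + 7527 = 7525$)
$c = 7545$ ($c = 7525 + 20 = 7545$)
$\left(-29901 + s{\left(-66,-137 \right)}\right) + c = \left(-29901 + \frac{4 \left(-39 - 66\right)}{-62 - 66}\right) + 7545 = \left(-29901 + 4 \frac{1}{-128} \left(-105\right)\right) + 7545 = \left(-29901 + 4 \left(- \frac{1}{128}\right) \left(-105\right)\right) + 7545 = \left(-29901 + \frac{105}{32}\right) + 7545 = - \frac{956727}{32} + 7545 = - \frac{715287}{32}$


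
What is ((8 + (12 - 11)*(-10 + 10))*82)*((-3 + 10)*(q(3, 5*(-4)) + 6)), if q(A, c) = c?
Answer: -64288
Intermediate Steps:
((8 + (12 - 11)*(-10 + 10))*82)*((-3 + 10)*(q(3, 5*(-4)) + 6)) = ((8 + (12 - 11)*(-10 + 10))*82)*((-3 + 10)*(5*(-4) + 6)) = ((8 + 1*0)*82)*(7*(-20 + 6)) = ((8 + 0)*82)*(7*(-14)) = (8*82)*(-98) = 656*(-98) = -64288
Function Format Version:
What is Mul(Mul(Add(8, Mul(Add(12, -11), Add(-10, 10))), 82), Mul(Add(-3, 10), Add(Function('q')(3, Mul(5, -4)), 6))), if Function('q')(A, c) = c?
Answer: -64288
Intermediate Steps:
Mul(Mul(Add(8, Mul(Add(12, -11), Add(-10, 10))), 82), Mul(Add(-3, 10), Add(Function('q')(3, Mul(5, -4)), 6))) = Mul(Mul(Add(8, Mul(Add(12, -11), Add(-10, 10))), 82), Mul(Add(-3, 10), Add(Mul(5, -4), 6))) = Mul(Mul(Add(8, Mul(1, 0)), 82), Mul(7, Add(-20, 6))) = Mul(Mul(Add(8, 0), 82), Mul(7, -14)) = Mul(Mul(8, 82), -98) = Mul(656, -98) = -64288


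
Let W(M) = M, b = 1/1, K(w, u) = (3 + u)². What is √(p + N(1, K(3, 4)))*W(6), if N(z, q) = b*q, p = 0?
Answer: 42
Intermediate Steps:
b = 1 (b = 1*1 = 1)
N(z, q) = q (N(z, q) = 1*q = q)
√(p + N(1, K(3, 4)))*W(6) = √(0 + (3 + 4)²)*6 = √(0 + 7²)*6 = √(0 + 49)*6 = √49*6 = 7*6 = 42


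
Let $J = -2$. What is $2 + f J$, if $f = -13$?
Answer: $28$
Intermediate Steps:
$2 + f J = 2 - -26 = 2 + 26 = 28$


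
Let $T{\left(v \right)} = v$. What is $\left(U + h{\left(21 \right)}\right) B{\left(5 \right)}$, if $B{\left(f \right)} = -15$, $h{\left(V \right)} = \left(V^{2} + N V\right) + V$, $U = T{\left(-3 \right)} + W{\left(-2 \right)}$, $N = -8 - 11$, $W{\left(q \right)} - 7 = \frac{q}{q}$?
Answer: $-1020$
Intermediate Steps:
$W{\left(q \right)} = 8$ ($W{\left(q \right)} = 7 + \frac{q}{q} = 7 + 1 = 8$)
$N = -19$
$U = 5$ ($U = -3 + 8 = 5$)
$h{\left(V \right)} = V^{2} - 18 V$ ($h{\left(V \right)} = \left(V^{2} - 19 V\right) + V = V^{2} - 18 V$)
$\left(U + h{\left(21 \right)}\right) B{\left(5 \right)} = \left(5 + 21 \left(-18 + 21\right)\right) \left(-15\right) = \left(5 + 21 \cdot 3\right) \left(-15\right) = \left(5 + 63\right) \left(-15\right) = 68 \left(-15\right) = -1020$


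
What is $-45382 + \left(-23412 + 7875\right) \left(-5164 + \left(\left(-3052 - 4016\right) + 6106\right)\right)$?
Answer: $95134280$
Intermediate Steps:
$-45382 + \left(-23412 + 7875\right) \left(-5164 + \left(\left(-3052 - 4016\right) + 6106\right)\right) = -45382 - 15537 \left(-5164 + \left(-7068 + 6106\right)\right) = -45382 - 15537 \left(-5164 - 962\right) = -45382 - -95179662 = -45382 + 95179662 = 95134280$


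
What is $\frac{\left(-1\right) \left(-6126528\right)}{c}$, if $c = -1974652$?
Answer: $- \frac{90096}{29039} \approx -3.1026$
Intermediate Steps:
$\frac{\left(-1\right) \left(-6126528\right)}{c} = \frac{\left(-1\right) \left(-6126528\right)}{-1974652} = 6126528 \left(- \frac{1}{1974652}\right) = - \frac{90096}{29039}$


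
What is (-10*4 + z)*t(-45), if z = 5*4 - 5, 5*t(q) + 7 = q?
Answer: 260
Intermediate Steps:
t(q) = -7/5 + q/5
z = 15 (z = 20 - 5 = 15)
(-10*4 + z)*t(-45) = (-10*4 + 15)*(-7/5 + (⅕)*(-45)) = (-40 + 15)*(-7/5 - 9) = -25*(-52/5) = 260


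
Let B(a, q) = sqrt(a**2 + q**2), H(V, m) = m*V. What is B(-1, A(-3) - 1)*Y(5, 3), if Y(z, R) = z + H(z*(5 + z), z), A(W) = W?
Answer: 255*sqrt(17) ≈ 1051.4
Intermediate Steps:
H(V, m) = V*m
Y(z, R) = z + z**2*(5 + z) (Y(z, R) = z + (z*(5 + z))*z = z + z**2*(5 + z))
B(-1, A(-3) - 1)*Y(5, 3) = sqrt((-1)**2 + (-3 - 1)**2)*(5*(1 + 5*(5 + 5))) = sqrt(1 + (-4)**2)*(5*(1 + 5*10)) = sqrt(1 + 16)*(5*(1 + 50)) = sqrt(17)*(5*51) = sqrt(17)*255 = 255*sqrt(17)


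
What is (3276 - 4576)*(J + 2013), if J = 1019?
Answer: -3941600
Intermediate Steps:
(3276 - 4576)*(J + 2013) = (3276 - 4576)*(1019 + 2013) = -1300*3032 = -3941600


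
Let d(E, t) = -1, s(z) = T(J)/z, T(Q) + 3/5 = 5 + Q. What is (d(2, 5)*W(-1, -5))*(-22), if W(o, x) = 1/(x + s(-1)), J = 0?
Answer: -110/47 ≈ -2.3404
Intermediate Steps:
T(Q) = 22/5 + Q (T(Q) = -⅗ + (5 + Q) = 22/5 + Q)
s(z) = 22/(5*z) (s(z) = (22/5 + 0)/z = 22/(5*z))
W(o, x) = 1/(-22/5 + x) (W(o, x) = 1/(x + (22/5)/(-1)) = 1/(x + (22/5)*(-1)) = 1/(x - 22/5) = 1/(-22/5 + x))
(d(2, 5)*W(-1, -5))*(-22) = -5/(-22 + 5*(-5))*(-22) = -5/(-22 - 25)*(-22) = -5/(-47)*(-22) = -5*(-1)/47*(-22) = -1*(-5/47)*(-22) = (5/47)*(-22) = -110/47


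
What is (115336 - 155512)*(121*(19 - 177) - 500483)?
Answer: 20875489776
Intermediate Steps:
(115336 - 155512)*(121*(19 - 177) - 500483) = -40176*(121*(-158) - 500483) = -40176*(-19118 - 500483) = -40176*(-519601) = 20875489776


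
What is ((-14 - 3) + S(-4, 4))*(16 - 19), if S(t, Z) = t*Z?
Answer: 99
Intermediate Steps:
S(t, Z) = Z*t
((-14 - 3) + S(-4, 4))*(16 - 19) = ((-14 - 3) + 4*(-4))*(16 - 19) = (-17 - 16)*(-3) = -33*(-3) = 99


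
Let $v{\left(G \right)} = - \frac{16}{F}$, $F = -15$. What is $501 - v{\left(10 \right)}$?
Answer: $\frac{7499}{15} \approx 499.93$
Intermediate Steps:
$v{\left(G \right)} = \frac{16}{15}$ ($v{\left(G \right)} = - \frac{16}{-15} = \left(-16\right) \left(- \frac{1}{15}\right) = \frac{16}{15}$)
$501 - v{\left(10 \right)} = 501 - \frac{16}{15} = \frac{7499}{15}$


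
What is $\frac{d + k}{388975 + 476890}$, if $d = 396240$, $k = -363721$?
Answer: $\frac{32519}{865865} \approx 0.037557$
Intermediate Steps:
$\frac{d + k}{388975 + 476890} = \frac{396240 - 363721}{388975 + 476890} = \frac{32519}{865865}$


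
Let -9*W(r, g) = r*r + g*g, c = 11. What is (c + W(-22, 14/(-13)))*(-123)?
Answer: 2675701/507 ≈ 5277.5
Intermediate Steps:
W(r, g) = -g²/9 - r²/9 (W(r, g) = -(r*r + g*g)/9 = -(r² + g²)/9 = -(g² + r²)/9 = -g²/9 - r²/9)
(c + W(-22, 14/(-13)))*(-123) = (11 + (-(14/(-13))²/9 - ⅑*(-22)²))*(-123) = (11 + (-(14*(-1/13))²/9 - ⅑*484))*(-123) = (11 + (-(-14/13)²/9 - 484/9))*(-123) = (11 + (-⅑*196/169 - 484/9))*(-123) = (11 + (-196/1521 - 484/9))*(-123) = (11 - 81992/1521)*(-123) = -65261/1521*(-123) = 2675701/507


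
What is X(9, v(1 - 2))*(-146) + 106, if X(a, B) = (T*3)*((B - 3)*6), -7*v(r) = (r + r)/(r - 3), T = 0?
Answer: 106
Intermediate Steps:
v(r) = -2*r/(7*(-3 + r)) (v(r) = -(r + r)/(7*(r - 3)) = -2*r/(7*(-3 + r)))
X(a, B) = 0 (X(a, B) = (0*3)*((B - 3)*6) = 0*((-3 + B)*6) = 0*(-18 + 6*B) = 0)
X(9, v(1 - 2))*(-146) + 106 = 0*(-146) + 106 = 0 + 106 = 106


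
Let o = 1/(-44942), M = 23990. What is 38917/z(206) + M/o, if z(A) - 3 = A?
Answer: -225335104303/209 ≈ -1.0782e+9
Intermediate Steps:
z(A) = 3 + A
o = -1/44942 ≈ -2.2251e-5
38917/z(206) + M/o = 38917/(3 + 206) + 23990/(-1/44942) = 38917/209 + 23990*(-44942) = 38917*(1/209) - 1078158580 = 38917/209 - 1078158580 = -225335104303/209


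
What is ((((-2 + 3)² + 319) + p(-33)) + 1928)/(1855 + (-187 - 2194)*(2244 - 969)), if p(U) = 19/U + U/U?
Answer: -37099/50059680 ≈ -0.00074110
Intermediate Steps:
p(U) = 1 + 19/U (p(U) = 19/U + 1 = 1 + 19/U)
((((-2 + 3)² + 319) + p(-33)) + 1928)/(1855 + (-187 - 2194)*(2244 - 969)) = ((((-2 + 3)² + 319) + (19 - 33)/(-33)) + 1928)/(1855 + (-187 - 2194)*(2244 - 969)) = (((1² + 319) - 1/33*(-14)) + 1928)/(1855 - 2381*1275) = (((1 + 319) + 14/33) + 1928)/(1855 - 3035775) = ((320 + 14/33) + 1928)/(-3033920) = (10574/33 + 1928)*(-1/3033920) = (74198/33)*(-1/3033920) = -37099/50059680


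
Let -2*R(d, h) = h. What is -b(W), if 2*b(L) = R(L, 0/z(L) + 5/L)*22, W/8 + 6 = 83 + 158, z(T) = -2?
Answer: 11/752 ≈ 0.014628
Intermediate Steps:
R(d, h) = -h/2
W = 1880 (W = -48 + 8*(83 + 158) = -48 + 8*241 = -48 + 1928 = 1880)
b(L) = -55/(2*L) (b(L) = (-(0/(-2) + 5/L)/2*22)/2 = (-(0*(-½) + 5/L)/2*22)/2 = (-(0 + 5/L)/2*22)/2 = (-5/(2*L)*22)/2 = (-55/L)/2 = -55/(2*L))
-b(W) = -(-55)/(2*1880) = -1*(-11/752) = 11/752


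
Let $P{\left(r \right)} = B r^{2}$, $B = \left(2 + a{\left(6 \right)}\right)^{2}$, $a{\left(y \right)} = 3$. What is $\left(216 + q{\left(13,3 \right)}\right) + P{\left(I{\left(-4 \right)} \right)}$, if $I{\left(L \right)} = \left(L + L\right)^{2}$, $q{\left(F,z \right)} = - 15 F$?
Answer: $102421$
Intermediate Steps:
$I{\left(L \right)} = 4 L^{2}$ ($I{\left(L \right)} = \left(2 L\right)^{2} = 4 L^{2}$)
$B = 25$ ($B = \left(2 + 3\right)^{2} = 5^{2} = 25$)
$P{\left(r \right)} = 25 r^{2}$
$\left(216 + q{\left(13,3 \right)}\right) + P{\left(I{\left(-4 \right)} \right)} = \left(216 - 195\right) + 25 \left(4 \left(-4\right)^{2}\right)^{2} = \left(216 - 195\right) + 25 \left(4 \cdot 16\right)^{2} = 21 + 25 \cdot 64^{2} = 21 + 25 \cdot 4096 = 21 + 102400 = 102421$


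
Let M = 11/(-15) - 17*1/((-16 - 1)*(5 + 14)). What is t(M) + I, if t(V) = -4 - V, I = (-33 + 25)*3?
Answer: -7786/285 ≈ -27.319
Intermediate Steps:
M = -194/285 (M = 11*(-1/15) - 17/((-17*19)) = -11/15 - 17/(-323) = -11/15 - 17*(-1/323) = -11/15 + 1/19 = -194/285 ≈ -0.68070)
I = -24 (I = -8*3 = -24)
t(M) + I = (-4 - 1*(-194/285)) - 24 = (-4 + 194/285) - 24 = -946/285 - 24 = -7786/285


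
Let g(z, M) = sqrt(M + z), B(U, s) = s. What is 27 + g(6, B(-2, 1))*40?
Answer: 27 + 40*sqrt(7) ≈ 132.83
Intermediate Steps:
27 + g(6, B(-2, 1))*40 = 27 + sqrt(1 + 6)*40 = 27 + sqrt(7)*40 = 27 + 40*sqrt(7)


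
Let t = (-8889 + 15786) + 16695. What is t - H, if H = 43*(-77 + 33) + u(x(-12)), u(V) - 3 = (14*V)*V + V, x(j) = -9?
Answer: 24356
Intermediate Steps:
u(V) = 3 + V + 14*V² (u(V) = 3 + ((14*V)*V + V) = 3 + (14*V² + V) = 3 + (V + 14*V²) = 3 + V + 14*V²)
t = 23592 (t = 6897 + 16695 = 23592)
H = -764 (H = 43*(-77 + 33) + (3 - 9 + 14*(-9)²) = 43*(-44) + (3 - 9 + 14*81) = -1892 + (3 - 9 + 1134) = -1892 + 1128 = -764)
t - H = 23592 - 1*(-764) = 23592 + 764 = 24356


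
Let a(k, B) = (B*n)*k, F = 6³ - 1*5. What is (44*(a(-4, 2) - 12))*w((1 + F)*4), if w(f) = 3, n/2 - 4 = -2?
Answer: -5808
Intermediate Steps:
n = 4 (n = 8 + 2*(-2) = 8 - 4 = 4)
F = 211 (F = 216 - 5 = 211)
a(k, B) = 4*B*k (a(k, B) = (B*4)*k = (4*B)*k = 4*B*k)
(44*(a(-4, 2) - 12))*w((1 + F)*4) = (44*(4*2*(-4) - 12))*3 = (44*(-32 - 12))*3 = (44*(-44))*3 = -1936*3 = -5808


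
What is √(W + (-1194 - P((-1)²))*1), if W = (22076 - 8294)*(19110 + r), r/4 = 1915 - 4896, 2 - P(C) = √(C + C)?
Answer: √(99036256 + √2) ≈ 9951.7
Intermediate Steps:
P(C) = 2 - √2*√C (P(C) = 2 - √(C + C) = 2 - √(2*C) = 2 - √2*√C)
r = -11924 (r = 4*(1915 - 4896) = 4*(-2981) = -11924)
W = 99037452 (W = (22076 - 8294)*(19110 - 11924) = 13782*7186 = 99037452)
√(W + (-1194 - P((-1)²))*1) = √(99037452 + (-1194 - (2 - √2*√((-1)²)))*1) = √(99037452 + (-1194 - (2 - √2*√1))*1) = √(99037452 + (-1194 - (2 - 1*√2*1))*1) = √(99037452 + (-1194 - (2 - √2))*1) = √(99037452 + (-1194 + (-2 + √2))*1) = √(99037452 + (-1196 + √2)*1) = √(99037452 + (-1196 + √2)) = √(99036256 + √2)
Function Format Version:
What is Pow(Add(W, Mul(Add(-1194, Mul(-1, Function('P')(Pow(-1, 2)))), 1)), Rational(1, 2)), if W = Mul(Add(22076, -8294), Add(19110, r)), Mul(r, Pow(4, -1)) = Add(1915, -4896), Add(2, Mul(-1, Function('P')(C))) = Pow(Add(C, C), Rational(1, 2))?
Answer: Pow(Add(99036256, Pow(2, Rational(1, 2))), Rational(1, 2)) ≈ 9951.7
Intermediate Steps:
Function('P')(C) = Add(2, Mul(-1, Pow(2, Rational(1, 2)), Pow(C, Rational(1, 2)))) (Function('P')(C) = Add(2, Mul(-1, Pow(Add(C, C), Rational(1, 2)))) = Add(2, Mul(-1, Pow(Mul(2, C), Rational(1, 2)))) = Add(2, Mul(-1, Mul(Pow(2, Rational(1, 2)), Pow(C, Rational(1, 2))))) = Add(2, Mul(-1, Pow(2, Rational(1, 2)), Pow(C, Rational(1, 2)))))
r = -11924 (r = Mul(4, Add(1915, -4896)) = Mul(4, -2981) = -11924)
W = 99037452 (W = Mul(Add(22076, -8294), Add(19110, -11924)) = Mul(13782, 7186) = 99037452)
Pow(Add(W, Mul(Add(-1194, Mul(-1, Function('P')(Pow(-1, 2)))), 1)), Rational(1, 2)) = Pow(Add(99037452, Mul(Add(-1194, Mul(-1, Add(2, Mul(-1, Pow(2, Rational(1, 2)), Pow(Pow(-1, 2), Rational(1, 2)))))), 1)), Rational(1, 2)) = Pow(Add(99037452, Mul(Add(-1194, Mul(-1, Add(2, Mul(-1, Pow(2, Rational(1, 2)), Pow(1, Rational(1, 2)))))), 1)), Rational(1, 2)) = Pow(Add(99037452, Mul(Add(-1194, Mul(-1, Add(2, Mul(-1, Pow(2, Rational(1, 2)), 1)))), 1)), Rational(1, 2)) = Pow(Add(99037452, Mul(Add(-1194, Mul(-1, Add(2, Mul(-1, Pow(2, Rational(1, 2)))))), 1)), Rational(1, 2)) = Pow(Add(99037452, Mul(Add(-1194, Add(-2, Pow(2, Rational(1, 2)))), 1)), Rational(1, 2)) = Pow(Add(99037452, Mul(Add(-1196, Pow(2, Rational(1, 2))), 1)), Rational(1, 2)) = Pow(Add(99037452, Add(-1196, Pow(2, Rational(1, 2)))), Rational(1, 2)) = Pow(Add(99036256, Pow(2, Rational(1, 2))), Rational(1, 2))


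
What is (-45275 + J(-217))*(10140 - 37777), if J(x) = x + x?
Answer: 1263259633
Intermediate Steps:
J(x) = 2*x
(-45275 + J(-217))*(10140 - 37777) = (-45275 + 2*(-217))*(10140 - 37777) = (-45275 - 434)*(-27637) = -45709*(-27637) = 1263259633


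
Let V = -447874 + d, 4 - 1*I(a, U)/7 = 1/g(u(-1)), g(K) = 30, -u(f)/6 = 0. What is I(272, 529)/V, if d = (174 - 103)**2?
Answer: -49/781470 ≈ -6.2702e-5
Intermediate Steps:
u(f) = 0 (u(f) = -6*0 = 0)
d = 5041 (d = 71**2 = 5041)
I(a, U) = 833/30 (I(a, U) = 28 - 7/30 = 833/30)
V = -442833 (V = -447874 + 5041 = -442833)
I(272, 529)/V = (833/30)/(-442833) = (833/30)*(-1/442833) = -49/781470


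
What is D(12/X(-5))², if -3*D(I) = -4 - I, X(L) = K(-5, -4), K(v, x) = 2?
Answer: 100/9 ≈ 11.111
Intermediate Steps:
X(L) = 2
D(I) = 4/3 + I/3 (D(I) = -(-4 - I)/3 = 4/3 + I/3)
D(12/X(-5))² = (4/3 + (12/2)/3)² = (4/3 + (12*(½))/3)² = (4/3 + (⅓)*6)² = (4/3 + 2)² = (10/3)² = 100/9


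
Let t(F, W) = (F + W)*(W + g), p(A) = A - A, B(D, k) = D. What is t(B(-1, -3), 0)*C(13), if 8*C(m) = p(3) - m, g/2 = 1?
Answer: 13/4 ≈ 3.2500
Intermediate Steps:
g = 2 (g = 2*1 = 2)
p(A) = 0
t(F, W) = (2 + W)*(F + W) (t(F, W) = (F + W)*(W + 2) = (F + W)*(2 + W) = (2 + W)*(F + W))
C(m) = -m/8 (C(m) = (0 - m)/8 = (-m)/8 = -m/8)
t(B(-1, -3), 0)*C(13) = (0² + 2*(-1) + 2*0 - 1*0)*(-⅛*13) = (0 - 2 + 0 + 0)*(-13/8) = -2*(-13/8) = 13/4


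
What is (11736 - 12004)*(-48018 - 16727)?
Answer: 17351660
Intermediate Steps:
(11736 - 12004)*(-48018 - 16727) = -268*(-64745) = 17351660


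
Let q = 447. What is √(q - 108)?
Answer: √339 ≈ 18.412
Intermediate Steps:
√(q - 108) = √(447 - 108) = √339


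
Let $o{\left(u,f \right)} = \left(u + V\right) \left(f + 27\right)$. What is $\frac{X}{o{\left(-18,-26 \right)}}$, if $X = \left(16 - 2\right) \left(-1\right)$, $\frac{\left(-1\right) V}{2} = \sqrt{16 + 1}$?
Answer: $\frac{63}{64} - \frac{7 \sqrt{17}}{64} \approx 0.53341$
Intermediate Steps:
$V = - 2 \sqrt{17}$ ($V = - 2 \sqrt{16 + 1} = - 2 \sqrt{17} \approx -8.2462$)
$o{\left(u,f \right)} = \left(27 + f\right) \left(u - 2 \sqrt{17}\right)$ ($o{\left(u,f \right)} = \left(u - 2 \sqrt{17}\right) \left(f + 27\right) = \left(u - 2 \sqrt{17}\right) \left(27 + f\right) = \left(27 + f\right) \left(u - 2 \sqrt{17}\right)$)
$X = -14$ ($X = 14 \left(-1\right) = -14$)
$\frac{X}{o{\left(-18,-26 \right)}} = - \frac{14}{- 54 \sqrt{17} + 27 \left(-18\right) - -468 - - 52 \sqrt{17}} = - \frac{14}{- 54 \sqrt{17} - 486 + 468 + 52 \sqrt{17}} = - \frac{14}{-18 - 2 \sqrt{17}}$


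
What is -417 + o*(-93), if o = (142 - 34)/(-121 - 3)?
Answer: -336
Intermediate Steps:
o = -27/31 (o = 108/(-124) = 108*(-1/124) = -27/31 ≈ -0.87097)
-417 + o*(-93) = -417 - 27/31*(-93) = -417 + 81 = -336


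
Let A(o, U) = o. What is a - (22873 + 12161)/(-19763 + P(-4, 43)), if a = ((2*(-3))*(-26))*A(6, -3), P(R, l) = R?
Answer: 6178982/6589 ≈ 937.77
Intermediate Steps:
a = 936 (a = ((2*(-3))*(-26))*6 = -6*(-26)*6 = 156*6 = 936)
a - (22873 + 12161)/(-19763 + P(-4, 43)) = 936 - (22873 + 12161)/(-19763 - 4) = 936 - 35034/(-19767) = 936 - 35034*(-1)/19767 = 936 - 1*(-11678/6589) = 936 + 11678/6589 = 6178982/6589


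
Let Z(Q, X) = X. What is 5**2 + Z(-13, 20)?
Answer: 45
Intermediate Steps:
5**2 + Z(-13, 20) = 5**2 + 20 = 25 + 20 = 45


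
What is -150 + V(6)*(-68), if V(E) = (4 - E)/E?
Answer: -382/3 ≈ -127.33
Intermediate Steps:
V(E) = (4 - E)/E
-150 + V(6)*(-68) = -150 + ((4 - 1*6)/6)*(-68) = -150 + ((4 - 6)/6)*(-68) = -150 + ((1/6)*(-2))*(-68) = -150 - 1/3*(-68) = -150 + 68/3 = -382/3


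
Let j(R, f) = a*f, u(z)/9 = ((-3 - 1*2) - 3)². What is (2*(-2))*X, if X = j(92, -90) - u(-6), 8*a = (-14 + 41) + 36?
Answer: 5139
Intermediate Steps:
a = 63/8 (a = ((-14 + 41) + 36)/8 = (27 + 36)/8 = (⅛)*63 = 63/8 ≈ 7.8750)
u(z) = 576 (u(z) = 9*((-3 - 1*2) - 3)² = 9*((-3 - 2) - 3)² = 9*(-5 - 3)² = 9*(-8)² = 9*64 = 576)
j(R, f) = 63*f/8
X = -5139/4 (X = (63/8)*(-90) - 1*576 = -2835/4 - 576 = -5139/4 ≈ -1284.8)
(2*(-2))*X = (2*(-2))*(-5139/4) = -4*(-5139/4) = 5139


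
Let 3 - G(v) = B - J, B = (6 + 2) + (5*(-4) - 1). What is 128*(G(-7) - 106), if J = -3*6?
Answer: -13824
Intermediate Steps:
J = -18
B = -13 (B = 8 + (-20 - 1) = 8 - 21 = -13)
G(v) = -2 (G(v) = 3 - (-13 - 1*(-18)) = 3 - (-13 + 18) = 3 - 1*5 = 3 - 5 = -2)
128*(G(-7) - 106) = 128*(-2 - 106) = 128*(-108) = -13824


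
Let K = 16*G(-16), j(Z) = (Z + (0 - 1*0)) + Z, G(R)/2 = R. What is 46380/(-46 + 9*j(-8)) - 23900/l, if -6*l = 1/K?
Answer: -1394999838/19 ≈ -7.3421e+7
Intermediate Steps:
G(R) = 2*R
j(Z) = 2*Z (j(Z) = (Z + (0 + 0)) + Z = (Z + 0) + Z = Z + Z = 2*Z)
K = -512 (K = 16*(2*(-16)) = 16*(-32) = -512)
l = 1/3072 (l = -⅙/(-512) = -⅙*(-1/512) = 1/3072 ≈ 0.00032552)
46380/(-46 + 9*j(-8)) - 23900/l = 46380/(-46 + 9*(2*(-8))) - 23900/1/3072 = 46380/(-46 + 9*(-16)) - 23900*3072 = 46380/(-46 - 144) - 73420800 = 46380/(-190) - 73420800 = 46380*(-1/190) - 73420800 = -4638/19 - 73420800 = -1394999838/19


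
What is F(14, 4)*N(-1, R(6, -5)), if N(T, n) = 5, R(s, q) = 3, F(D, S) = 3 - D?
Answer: -55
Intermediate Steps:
F(14, 4)*N(-1, R(6, -5)) = (3 - 1*14)*5 = (3 - 14)*5 = -11*5 = -55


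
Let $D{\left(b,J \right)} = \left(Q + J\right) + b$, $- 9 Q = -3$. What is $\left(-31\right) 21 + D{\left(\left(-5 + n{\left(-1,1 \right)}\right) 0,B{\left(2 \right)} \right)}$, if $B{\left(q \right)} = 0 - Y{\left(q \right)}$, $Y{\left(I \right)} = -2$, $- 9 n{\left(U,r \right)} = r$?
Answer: $- \frac{1946}{3} \approx -648.67$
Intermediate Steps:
$n{\left(U,r \right)} = - \frac{r}{9}$
$Q = \frac{1}{3}$ ($Q = \left(- \frac{1}{9}\right) \left(-3\right) = \frac{1}{3} \approx 0.33333$)
$B{\left(q \right)} = 2$ ($B{\left(q \right)} = 0 - -2 = 0 + 2 = 2$)
$D{\left(b,J \right)} = \frac{1}{3} + J + b$ ($D{\left(b,J \right)} = \left(\frac{1}{3} + J\right) + b = \frac{1}{3} + J + b$)
$\left(-31\right) 21 + D{\left(\left(-5 + n{\left(-1,1 \right)}\right) 0,B{\left(2 \right)} \right)} = \left(-31\right) 21 + \left(\frac{1}{3} + 2 + \left(-5 - \frac{1}{9}\right) 0\right) = -651 + \left(\frac{1}{3} + 2 + \left(-5 - \frac{1}{9}\right) 0\right) = -651 + \left(\frac{1}{3} + 2 - 0\right) = -651 + \left(\frac{1}{3} + 2 + 0\right) = -651 + \frac{7}{3} = - \frac{1946}{3}$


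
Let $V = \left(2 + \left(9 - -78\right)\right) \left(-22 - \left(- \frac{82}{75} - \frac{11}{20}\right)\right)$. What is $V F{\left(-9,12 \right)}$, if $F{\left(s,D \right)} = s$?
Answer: $\frac{1630569}{100} \approx 16306.0$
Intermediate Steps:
$V = - \frac{543523}{300}$ ($V = \left(2 + \left(9 + 78\right)\right) \left(-22 - - \frac{493}{300}\right) = \left(2 + 87\right) \left(-22 + \left(\frac{82}{75} + \frac{11}{20}\right)\right) = 89 \left(-22 + \frac{493}{300}\right) = 89 \left(- \frac{6107}{300}\right) = - \frac{543523}{300} \approx -1811.7$)
$V F{\left(-9,12 \right)} = \left(- \frac{543523}{300}\right) \left(-9\right) = \frac{1630569}{100}$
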